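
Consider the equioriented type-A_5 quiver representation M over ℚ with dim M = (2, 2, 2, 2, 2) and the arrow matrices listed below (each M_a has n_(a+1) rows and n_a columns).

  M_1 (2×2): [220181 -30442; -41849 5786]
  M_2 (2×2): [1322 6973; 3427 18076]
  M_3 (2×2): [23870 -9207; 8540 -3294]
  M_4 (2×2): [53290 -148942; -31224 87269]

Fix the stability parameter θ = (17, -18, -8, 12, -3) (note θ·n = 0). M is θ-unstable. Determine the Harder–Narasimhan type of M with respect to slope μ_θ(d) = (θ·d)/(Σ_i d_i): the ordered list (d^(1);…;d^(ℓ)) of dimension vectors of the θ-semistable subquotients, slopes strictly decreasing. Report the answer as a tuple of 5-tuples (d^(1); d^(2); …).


Barcode: M ≅ I[1,3], I[1,5], I[4,5]. HN layers by μ_θ (2 steps, strictly decreasing):
  μ^(1)=9/2; μ^(2)=-3

((0, 0, 0, 2, 2); (2, 2, 2, 0, 0))


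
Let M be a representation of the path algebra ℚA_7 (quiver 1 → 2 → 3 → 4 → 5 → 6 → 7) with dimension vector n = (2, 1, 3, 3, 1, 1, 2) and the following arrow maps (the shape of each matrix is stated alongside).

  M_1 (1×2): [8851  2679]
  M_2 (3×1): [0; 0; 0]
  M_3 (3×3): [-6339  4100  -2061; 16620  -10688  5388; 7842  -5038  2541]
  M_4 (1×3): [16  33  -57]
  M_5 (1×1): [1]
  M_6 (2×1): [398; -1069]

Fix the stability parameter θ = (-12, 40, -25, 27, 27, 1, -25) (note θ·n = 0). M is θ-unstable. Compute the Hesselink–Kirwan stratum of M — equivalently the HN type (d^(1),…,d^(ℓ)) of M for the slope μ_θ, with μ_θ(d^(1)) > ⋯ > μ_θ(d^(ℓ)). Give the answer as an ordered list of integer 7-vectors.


Interval decomposition of M: I[1,1], I[1,2], I[3,3], I[3,4], I[3,7], I[4,4], I[7,7].
HN type (ℓ=5): μ^(1)=40; μ^(2)=27; μ^(3)=15/2; μ^(4)=-12; μ^(5)=-25

((0, 1, 0, 0, 0, 0, 0); (0, 0, 0, 2, 0, 0, 0); (0, 0, 0, 1, 1, 1, 1); (2, 0, 0, 0, 0, 0, 0); (0, 0, 3, 0, 0, 0, 1))


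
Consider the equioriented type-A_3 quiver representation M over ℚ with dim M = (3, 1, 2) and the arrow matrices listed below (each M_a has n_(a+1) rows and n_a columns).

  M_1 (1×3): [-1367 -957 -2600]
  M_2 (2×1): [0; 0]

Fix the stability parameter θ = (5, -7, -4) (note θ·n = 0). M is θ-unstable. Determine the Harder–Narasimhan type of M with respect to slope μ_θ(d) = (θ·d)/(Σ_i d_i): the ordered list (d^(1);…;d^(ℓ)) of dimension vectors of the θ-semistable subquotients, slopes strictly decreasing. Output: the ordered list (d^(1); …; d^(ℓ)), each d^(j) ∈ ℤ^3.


Interval decomposition of M: I[1,1]^2, I[1,2], I[3,3]^2.
HN type (ℓ=3): μ^(1)=5; μ^(2)=-1; μ^(3)=-4

((2, 0, 0); (1, 1, 0); (0, 0, 2))


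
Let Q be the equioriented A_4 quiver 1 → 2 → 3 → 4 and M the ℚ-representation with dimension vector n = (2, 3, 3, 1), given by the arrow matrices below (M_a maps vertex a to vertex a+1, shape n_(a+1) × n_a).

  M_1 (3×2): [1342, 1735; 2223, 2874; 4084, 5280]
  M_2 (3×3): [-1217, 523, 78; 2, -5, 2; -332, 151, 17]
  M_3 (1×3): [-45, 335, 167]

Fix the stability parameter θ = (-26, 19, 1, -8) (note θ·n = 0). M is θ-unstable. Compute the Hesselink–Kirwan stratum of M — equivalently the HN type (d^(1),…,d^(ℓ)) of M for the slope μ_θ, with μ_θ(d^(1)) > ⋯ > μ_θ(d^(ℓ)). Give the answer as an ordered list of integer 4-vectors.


Via rank(M_{q-1}∘⋯∘M_p): M ≅ I[1,3], I[1,4], I[2,3].
μ_θ-semistable layers: μ^(1)=10; μ^(2)=4; μ^(3)=-26

((0, 2, 2, 0); (0, 1, 1, 1); (2, 0, 0, 0))


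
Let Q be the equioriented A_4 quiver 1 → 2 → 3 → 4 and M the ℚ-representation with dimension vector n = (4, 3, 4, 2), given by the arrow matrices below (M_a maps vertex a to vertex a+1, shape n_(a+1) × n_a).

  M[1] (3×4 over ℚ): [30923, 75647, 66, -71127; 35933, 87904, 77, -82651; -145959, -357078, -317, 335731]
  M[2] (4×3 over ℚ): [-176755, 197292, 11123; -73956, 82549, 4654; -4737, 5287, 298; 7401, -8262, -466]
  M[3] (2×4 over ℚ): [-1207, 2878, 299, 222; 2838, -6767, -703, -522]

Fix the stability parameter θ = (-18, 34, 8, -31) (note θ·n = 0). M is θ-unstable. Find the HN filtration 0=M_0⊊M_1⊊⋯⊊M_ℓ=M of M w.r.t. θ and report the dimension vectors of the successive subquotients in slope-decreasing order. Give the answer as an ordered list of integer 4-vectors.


Via rank(M_{q-1}∘⋯∘M_p): M ≅ I[1,1], I[1,3], I[1,4]^2, I[3,3].
μ_θ-semistable layers: μ^(1)=21; μ^(2)=8; μ^(3)=11/3; μ^(4)=-18

((0, 1, 1, 0); (0, 0, 1, 0); (0, 2, 2, 2); (4, 0, 0, 0))


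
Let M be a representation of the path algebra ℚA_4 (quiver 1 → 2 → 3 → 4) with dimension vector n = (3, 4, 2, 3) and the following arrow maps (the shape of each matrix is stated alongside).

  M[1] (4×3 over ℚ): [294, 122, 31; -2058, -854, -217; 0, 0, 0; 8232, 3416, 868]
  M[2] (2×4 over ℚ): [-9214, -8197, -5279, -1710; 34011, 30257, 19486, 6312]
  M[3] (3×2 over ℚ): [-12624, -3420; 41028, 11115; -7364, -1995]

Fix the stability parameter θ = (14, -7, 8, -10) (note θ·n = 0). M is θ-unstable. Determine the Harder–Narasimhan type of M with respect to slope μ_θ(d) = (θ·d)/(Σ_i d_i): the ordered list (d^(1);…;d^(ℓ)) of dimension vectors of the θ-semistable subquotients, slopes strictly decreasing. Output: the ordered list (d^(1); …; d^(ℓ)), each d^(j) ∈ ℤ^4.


Interval decomposition of M: I[1,1]^2, I[1,3], I[2,2]^2, I[2,4], I[4,4]^2.
HN type (ℓ=6): μ^(1)=14; μ^(2)=8; μ^(3)=7/2; μ^(4)=-1; μ^(5)=-7; μ^(6)=-10

((2, 0, 0, 0); (0, 0, 1, 0); (1, 1, 0, 0); (0, 0, 1, 1); (0, 3, 0, 0); (0, 0, 0, 2))


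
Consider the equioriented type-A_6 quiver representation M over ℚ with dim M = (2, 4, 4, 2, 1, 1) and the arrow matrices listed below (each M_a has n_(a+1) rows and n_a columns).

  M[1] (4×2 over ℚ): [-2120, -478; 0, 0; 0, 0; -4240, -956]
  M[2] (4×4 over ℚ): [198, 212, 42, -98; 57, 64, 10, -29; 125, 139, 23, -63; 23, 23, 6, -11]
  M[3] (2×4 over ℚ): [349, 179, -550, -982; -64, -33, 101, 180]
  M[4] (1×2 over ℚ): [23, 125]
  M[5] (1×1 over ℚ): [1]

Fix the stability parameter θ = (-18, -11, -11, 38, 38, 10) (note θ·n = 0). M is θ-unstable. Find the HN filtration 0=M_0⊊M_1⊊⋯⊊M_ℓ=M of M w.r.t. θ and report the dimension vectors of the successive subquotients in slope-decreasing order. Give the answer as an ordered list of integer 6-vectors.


Interval decomposition of M: I[1,1], I[1,6], I[2,2], I[2,3], I[2,4], I[3,3].
HN type (ℓ=4): μ^(1)=38; μ^(2)=86/3; μ^(3)=-11; μ^(4)=-18

((0, 0, 0, 1, 0, 0); (0, 0, 0, 1, 1, 1); (0, 4, 4, 0, 0, 0); (2, 0, 0, 0, 0, 0))


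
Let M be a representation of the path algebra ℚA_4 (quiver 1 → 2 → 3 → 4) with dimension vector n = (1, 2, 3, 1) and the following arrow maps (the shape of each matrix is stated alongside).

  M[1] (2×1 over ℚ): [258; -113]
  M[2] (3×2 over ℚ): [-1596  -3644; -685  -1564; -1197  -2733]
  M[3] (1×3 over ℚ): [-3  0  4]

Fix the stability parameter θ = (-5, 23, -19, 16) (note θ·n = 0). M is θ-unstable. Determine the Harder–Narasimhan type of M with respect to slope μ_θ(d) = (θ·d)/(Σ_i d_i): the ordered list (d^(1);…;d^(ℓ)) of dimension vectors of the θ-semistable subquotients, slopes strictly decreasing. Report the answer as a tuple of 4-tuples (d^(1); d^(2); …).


Barcode: M ≅ I[1,3], I[2,3], I[3,4]. HN layers by μ_θ (4 steps, strictly decreasing):
  μ^(1)=16; μ^(2)=2; μ^(3)=-5; μ^(4)=-19

((0, 0, 0, 1); (0, 2, 2, 0); (1, 0, 0, 0); (0, 0, 1, 0))


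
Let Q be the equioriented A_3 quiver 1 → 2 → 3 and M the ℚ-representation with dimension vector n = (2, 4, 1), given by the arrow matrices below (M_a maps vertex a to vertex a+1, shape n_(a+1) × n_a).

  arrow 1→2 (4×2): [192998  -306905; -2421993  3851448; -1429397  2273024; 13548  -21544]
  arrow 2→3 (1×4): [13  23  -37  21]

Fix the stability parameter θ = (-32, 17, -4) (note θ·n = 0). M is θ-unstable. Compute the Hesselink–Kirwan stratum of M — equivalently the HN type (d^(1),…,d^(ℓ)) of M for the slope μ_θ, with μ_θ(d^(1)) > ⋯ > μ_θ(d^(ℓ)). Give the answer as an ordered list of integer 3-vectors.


Via rank(M_{q-1}∘⋯∘M_p): M ≅ I[1,2], I[1,3], I[2,2]^2.
μ_θ-semistable layers: μ^(1)=17; μ^(2)=13/2; μ^(3)=-32

((0, 3, 0); (0, 1, 1); (2, 0, 0))


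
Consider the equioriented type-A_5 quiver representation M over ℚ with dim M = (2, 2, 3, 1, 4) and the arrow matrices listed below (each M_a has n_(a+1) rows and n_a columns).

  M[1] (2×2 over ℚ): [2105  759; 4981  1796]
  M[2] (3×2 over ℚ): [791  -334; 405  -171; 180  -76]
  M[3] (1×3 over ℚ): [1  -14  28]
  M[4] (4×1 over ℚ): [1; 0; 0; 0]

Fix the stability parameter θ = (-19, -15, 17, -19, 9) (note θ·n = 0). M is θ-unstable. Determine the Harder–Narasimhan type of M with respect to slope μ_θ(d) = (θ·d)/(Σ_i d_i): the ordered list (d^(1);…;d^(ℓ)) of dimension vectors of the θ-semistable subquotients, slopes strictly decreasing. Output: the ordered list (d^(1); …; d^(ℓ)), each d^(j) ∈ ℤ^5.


Interval decomposition of M: I[1,3], I[1,5], I[3,3], I[5,5]^3.
HN type (ℓ=5): μ^(1)=17; μ^(2)=9; μ^(3)=-1; μ^(4)=-15; μ^(5)=-19

((0, 0, 2, 0, 0); (0, 0, 0, 0, 4); (0, 0, 1, 1, 0); (0, 2, 0, 0, 0); (2, 0, 0, 0, 0))


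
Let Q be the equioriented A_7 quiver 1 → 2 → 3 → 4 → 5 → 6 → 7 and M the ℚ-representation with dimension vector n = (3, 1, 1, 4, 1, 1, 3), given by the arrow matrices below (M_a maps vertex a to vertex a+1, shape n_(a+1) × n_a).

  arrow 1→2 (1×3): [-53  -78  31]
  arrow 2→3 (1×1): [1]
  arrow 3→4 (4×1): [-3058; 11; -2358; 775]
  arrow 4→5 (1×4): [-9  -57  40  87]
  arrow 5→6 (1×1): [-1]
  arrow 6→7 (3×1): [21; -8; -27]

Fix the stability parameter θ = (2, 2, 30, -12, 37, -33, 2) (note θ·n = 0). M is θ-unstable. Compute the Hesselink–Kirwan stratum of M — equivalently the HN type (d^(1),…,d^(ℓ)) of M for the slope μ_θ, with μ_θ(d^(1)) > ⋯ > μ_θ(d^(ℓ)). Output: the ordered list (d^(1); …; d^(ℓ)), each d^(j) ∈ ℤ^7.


Barcode: M ≅ I[1,1]^2, I[1,4], I[4,4]^2, I[4,7], I[7,7]^2. HN layers by μ_θ (3 steps, strictly decreasing):
  μ^(1)=9; μ^(2)=2; μ^(3)=-12

((0, 0, 1, 1, 0, 0, 0); (3, 1, 0, 0, 1, 1, 3); (0, 0, 0, 3, 0, 0, 0))


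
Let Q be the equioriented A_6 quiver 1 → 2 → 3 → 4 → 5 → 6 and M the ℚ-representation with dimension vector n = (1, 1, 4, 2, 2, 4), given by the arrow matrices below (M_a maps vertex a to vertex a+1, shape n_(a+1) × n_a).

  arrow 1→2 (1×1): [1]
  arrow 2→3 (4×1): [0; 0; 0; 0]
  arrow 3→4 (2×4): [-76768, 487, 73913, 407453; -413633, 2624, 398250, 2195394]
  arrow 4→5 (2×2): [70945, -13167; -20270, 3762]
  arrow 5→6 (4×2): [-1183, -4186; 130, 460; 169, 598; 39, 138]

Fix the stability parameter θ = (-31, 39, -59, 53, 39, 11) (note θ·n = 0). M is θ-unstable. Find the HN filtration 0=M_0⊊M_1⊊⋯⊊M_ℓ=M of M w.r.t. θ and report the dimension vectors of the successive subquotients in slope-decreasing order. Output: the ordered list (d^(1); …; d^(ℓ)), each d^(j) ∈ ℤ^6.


Interval decomposition of M: I[1,2], I[3,3]^2, I[3,4], I[3,6], I[5,5], I[6,6]^3.
HN type (ℓ=6): μ^(1)=53; μ^(2)=39; μ^(3)=103/3; μ^(4)=11; μ^(5)=-31; μ^(6)=-59

((0, 0, 0, 1, 0, 0); (0, 1, 0, 0, 1, 0); (0, 0, 0, 1, 1, 1); (0, 0, 0, 0, 0, 3); (1, 0, 0, 0, 0, 0); (0, 0, 4, 0, 0, 0))


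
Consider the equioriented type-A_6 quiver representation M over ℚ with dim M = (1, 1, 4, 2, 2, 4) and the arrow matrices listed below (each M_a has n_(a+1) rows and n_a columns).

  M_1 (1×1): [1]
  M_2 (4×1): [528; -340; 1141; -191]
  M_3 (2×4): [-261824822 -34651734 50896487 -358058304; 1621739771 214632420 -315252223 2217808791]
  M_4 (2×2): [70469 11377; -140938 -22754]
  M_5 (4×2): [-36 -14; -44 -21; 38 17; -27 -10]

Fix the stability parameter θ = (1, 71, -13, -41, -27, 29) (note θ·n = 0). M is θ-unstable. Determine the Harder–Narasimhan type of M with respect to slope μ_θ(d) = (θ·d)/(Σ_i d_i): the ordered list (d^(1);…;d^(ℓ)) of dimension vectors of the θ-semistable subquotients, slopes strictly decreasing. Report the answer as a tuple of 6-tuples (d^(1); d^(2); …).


Barcode: M ≅ I[1,6], I[3,3]^2, I[3,4], I[5,6], I[6,6]^2. HN layers by μ_θ (4 steps, strictly decreasing):
  μ^(1)=29; μ^(2)=-9/5; μ^(3)=-13; μ^(4)=-27

((0, 0, 0, 0, 0, 4); (1, 1, 1, 1, 1, 0); (0, 0, 2, 0, 0, 0); (0, 0, 1, 1, 1, 0))


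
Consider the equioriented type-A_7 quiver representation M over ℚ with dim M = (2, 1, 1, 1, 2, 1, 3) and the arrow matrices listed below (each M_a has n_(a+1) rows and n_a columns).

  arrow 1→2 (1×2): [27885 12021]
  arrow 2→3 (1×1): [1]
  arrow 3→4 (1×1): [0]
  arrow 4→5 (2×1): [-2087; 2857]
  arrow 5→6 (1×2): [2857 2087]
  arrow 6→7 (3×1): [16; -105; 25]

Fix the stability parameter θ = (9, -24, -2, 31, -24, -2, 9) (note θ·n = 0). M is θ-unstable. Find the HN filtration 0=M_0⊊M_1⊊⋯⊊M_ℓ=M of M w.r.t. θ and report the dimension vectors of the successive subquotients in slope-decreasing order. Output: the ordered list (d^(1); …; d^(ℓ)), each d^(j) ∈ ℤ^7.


Via rank(M_{q-1}∘⋯∘M_p): M ≅ I[1,1], I[1,3], I[4,5], I[5,7], I[7,7]^2.
μ_θ-semistable layers: μ^(1)=9; μ^(2)=7/2; μ^(3)=-2; μ^(4)=-15/2; μ^(5)=-24

((1, 0, 0, 0, 0, 0, 3); (0, 0, 0, 1, 1, 0, 0); (0, 0, 1, 0, 0, 1, 0); (1, 1, 0, 0, 0, 0, 0); (0, 0, 0, 0, 1, 0, 0))


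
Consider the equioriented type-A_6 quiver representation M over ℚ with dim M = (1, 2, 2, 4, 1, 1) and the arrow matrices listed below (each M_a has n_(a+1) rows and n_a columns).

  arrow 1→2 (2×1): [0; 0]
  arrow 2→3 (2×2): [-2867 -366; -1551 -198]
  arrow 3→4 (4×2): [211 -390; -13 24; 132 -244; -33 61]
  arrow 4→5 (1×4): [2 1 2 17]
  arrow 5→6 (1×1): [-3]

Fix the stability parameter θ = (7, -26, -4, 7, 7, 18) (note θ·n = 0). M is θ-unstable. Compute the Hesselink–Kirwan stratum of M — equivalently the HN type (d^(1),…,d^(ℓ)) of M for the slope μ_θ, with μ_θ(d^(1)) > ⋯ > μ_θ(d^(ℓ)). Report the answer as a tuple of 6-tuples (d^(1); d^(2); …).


Barcode: M ≅ I[1,1], I[2,2], I[2,6], I[3,4], I[4,4]^2. HN layers by μ_θ (4 steps, strictly decreasing):
  μ^(1)=18; μ^(2)=7; μ^(3)=-4; μ^(4)=-26

((0, 0, 0, 0, 0, 1); (1, 0, 0, 4, 1, 0); (0, 0, 2, 0, 0, 0); (0, 2, 0, 0, 0, 0))


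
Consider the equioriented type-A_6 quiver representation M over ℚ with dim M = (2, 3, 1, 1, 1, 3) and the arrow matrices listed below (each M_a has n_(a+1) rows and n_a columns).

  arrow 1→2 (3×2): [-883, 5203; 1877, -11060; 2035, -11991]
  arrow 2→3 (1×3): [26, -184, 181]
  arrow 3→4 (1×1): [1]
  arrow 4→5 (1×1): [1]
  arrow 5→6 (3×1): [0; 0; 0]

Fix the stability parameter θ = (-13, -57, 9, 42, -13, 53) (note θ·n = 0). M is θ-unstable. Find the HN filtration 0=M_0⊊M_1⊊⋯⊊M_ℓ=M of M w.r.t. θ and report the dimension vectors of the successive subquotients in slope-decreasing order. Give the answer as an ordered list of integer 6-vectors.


Via rank(M_{q-1}∘⋯∘M_p): M ≅ I[1,2], I[1,5], I[2,2], I[6,6]^3.
μ_θ-semistable layers: μ^(1)=53; μ^(2)=29/2; μ^(3)=9; μ^(4)=-35; μ^(5)=-57

((0, 0, 0, 0, 0, 3); (0, 0, 0, 1, 1, 0); (0, 0, 1, 0, 0, 0); (2, 2, 0, 0, 0, 0); (0, 1, 0, 0, 0, 0))


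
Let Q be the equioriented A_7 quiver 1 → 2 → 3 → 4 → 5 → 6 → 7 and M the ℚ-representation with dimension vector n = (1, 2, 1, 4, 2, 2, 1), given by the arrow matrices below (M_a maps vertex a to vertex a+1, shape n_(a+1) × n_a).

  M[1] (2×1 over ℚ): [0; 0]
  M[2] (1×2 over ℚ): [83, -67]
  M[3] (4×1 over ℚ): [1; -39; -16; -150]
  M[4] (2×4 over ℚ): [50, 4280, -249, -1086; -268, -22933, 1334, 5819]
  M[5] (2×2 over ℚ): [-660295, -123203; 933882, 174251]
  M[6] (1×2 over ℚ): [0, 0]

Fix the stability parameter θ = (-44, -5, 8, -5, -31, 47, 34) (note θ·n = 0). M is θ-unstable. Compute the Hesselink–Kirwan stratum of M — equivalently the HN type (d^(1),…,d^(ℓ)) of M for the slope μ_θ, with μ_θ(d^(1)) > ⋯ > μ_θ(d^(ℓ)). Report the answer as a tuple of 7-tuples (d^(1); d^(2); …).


Barcode: M ≅ I[1,1], I[2,2], I[2,6], I[4,4]^2, I[4,6], I[7,7]. HN layers by μ_θ (6 steps, strictly decreasing):
  μ^(1)=47; μ^(2)=34; μ^(3)=-5; μ^(4)=-33/4; μ^(5)=-18; μ^(6)=-44

((0, 0, 0, 0, 0, 2, 0); (0, 0, 0, 0, 0, 0, 1); (0, 1, 0, 2, 0, 0, 0); (0, 1, 1, 1, 1, 0, 0); (0, 0, 0, 1, 1, 0, 0); (1, 0, 0, 0, 0, 0, 0))


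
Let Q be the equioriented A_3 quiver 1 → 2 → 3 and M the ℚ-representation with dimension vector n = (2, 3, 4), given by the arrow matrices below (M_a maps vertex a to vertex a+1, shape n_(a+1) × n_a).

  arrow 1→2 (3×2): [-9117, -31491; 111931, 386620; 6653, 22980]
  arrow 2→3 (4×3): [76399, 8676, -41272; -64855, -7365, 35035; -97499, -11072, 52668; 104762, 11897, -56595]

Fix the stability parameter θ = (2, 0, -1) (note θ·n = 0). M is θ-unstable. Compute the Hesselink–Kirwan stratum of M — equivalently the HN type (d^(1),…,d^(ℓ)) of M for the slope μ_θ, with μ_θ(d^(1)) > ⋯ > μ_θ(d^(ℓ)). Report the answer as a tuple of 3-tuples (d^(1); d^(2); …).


Via rank(M_{q-1}∘⋯∘M_p): M ≅ I[1,3]^2, I[2,2], I[3,3]^2.
μ_θ-semistable layers: μ^(1)=1/3; μ^(2)=0; μ^(3)=-1

((2, 2, 2); (0, 1, 0); (0, 0, 2))


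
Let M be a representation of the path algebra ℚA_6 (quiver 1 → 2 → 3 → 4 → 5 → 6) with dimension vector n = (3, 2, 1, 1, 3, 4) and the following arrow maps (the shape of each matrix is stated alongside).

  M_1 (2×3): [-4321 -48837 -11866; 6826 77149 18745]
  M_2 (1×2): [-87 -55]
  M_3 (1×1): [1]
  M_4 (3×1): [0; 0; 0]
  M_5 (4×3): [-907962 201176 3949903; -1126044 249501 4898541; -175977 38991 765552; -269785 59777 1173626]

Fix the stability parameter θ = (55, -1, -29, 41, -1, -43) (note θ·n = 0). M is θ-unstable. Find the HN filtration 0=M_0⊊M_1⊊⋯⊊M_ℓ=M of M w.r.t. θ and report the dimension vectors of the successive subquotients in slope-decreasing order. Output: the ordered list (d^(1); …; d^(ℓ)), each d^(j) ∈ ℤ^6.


Barcode: M ≅ I[1,1], I[1,2], I[1,4], I[5,6]^3, I[6,6]. HN layers by μ_θ (6 steps, strictly decreasing):
  μ^(1)=55; μ^(2)=41; μ^(3)=27; μ^(4)=25/3; μ^(5)=-22; μ^(6)=-43

((1, 0, 0, 0, 0, 0); (0, 0, 0, 1, 0, 0); (1, 1, 0, 0, 0, 0); (1, 1, 1, 0, 0, 0); (0, 0, 0, 0, 3, 3); (0, 0, 0, 0, 0, 1))


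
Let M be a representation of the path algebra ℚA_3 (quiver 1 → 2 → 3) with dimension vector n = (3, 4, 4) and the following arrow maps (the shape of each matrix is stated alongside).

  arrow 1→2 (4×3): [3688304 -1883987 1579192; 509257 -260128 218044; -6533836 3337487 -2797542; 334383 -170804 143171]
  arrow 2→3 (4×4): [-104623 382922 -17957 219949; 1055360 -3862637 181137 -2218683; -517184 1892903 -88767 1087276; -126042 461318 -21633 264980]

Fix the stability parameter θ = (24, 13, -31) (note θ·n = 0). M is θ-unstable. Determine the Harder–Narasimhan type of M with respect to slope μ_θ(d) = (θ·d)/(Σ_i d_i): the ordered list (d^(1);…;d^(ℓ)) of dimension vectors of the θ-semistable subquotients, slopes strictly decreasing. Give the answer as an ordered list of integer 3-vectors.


Interval decomposition of M: I[1,3]^3, I[2,3].
HN type (ℓ=2): μ^(1)=2; μ^(2)=-9

((3, 3, 3); (0, 1, 1))


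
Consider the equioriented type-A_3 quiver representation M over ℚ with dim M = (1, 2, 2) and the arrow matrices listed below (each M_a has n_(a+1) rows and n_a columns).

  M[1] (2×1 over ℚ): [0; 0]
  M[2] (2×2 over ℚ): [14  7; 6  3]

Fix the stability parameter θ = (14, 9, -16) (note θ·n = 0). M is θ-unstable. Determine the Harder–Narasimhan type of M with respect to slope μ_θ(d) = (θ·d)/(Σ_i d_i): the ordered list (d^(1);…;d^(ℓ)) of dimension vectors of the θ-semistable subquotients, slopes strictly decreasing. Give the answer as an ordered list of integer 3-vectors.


Via rank(M_{q-1}∘⋯∘M_p): M ≅ I[1,1], I[2,2], I[2,3], I[3,3].
μ_θ-semistable layers: μ^(1)=14; μ^(2)=9; μ^(3)=-7/2; μ^(4)=-16

((1, 0, 0); (0, 1, 0); (0, 1, 1); (0, 0, 1))


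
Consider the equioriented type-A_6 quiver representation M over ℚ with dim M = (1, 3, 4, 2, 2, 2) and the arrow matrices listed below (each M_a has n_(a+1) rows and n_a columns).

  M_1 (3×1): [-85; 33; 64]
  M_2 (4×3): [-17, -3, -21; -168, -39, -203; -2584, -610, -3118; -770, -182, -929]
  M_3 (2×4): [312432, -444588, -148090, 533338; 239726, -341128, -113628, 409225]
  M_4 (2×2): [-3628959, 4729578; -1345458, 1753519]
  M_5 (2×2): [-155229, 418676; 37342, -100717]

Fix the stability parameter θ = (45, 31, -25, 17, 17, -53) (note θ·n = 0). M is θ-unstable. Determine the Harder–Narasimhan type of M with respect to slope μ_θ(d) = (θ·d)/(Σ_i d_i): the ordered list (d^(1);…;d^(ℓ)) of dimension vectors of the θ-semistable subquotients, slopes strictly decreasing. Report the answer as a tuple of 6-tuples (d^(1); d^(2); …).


Via rank(M_{q-1}∘⋯∘M_p): M ≅ I[1,3], I[2,6]^2, I[3,3].
μ_θ-semistable layers: μ^(1)=17; μ^(2)=-13/5; μ^(3)=-25

((1, 1, 1, 0, 0, 0); (0, 2, 2, 2, 2, 2); (0, 0, 1, 0, 0, 0))


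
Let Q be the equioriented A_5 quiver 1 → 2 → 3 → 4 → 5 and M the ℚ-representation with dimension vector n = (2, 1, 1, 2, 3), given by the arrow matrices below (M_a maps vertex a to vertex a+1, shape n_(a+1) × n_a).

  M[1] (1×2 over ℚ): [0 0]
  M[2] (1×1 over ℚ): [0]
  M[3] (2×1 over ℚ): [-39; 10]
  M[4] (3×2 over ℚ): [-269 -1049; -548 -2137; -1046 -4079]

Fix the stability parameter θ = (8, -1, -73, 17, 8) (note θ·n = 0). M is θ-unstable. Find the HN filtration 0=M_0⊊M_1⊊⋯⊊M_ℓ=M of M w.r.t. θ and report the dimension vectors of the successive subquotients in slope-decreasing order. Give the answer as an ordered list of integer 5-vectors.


Via rank(M_{q-1}∘⋯∘M_p): M ≅ I[1,1]^2, I[2,2], I[3,5], I[4,5], I[5,5].
μ_θ-semistable layers: μ^(1)=25/2; μ^(2)=8; μ^(3)=-1; μ^(4)=-73

((0, 0, 0, 2, 2); (2, 0, 0, 0, 1); (0, 1, 0, 0, 0); (0, 0, 1, 0, 0))


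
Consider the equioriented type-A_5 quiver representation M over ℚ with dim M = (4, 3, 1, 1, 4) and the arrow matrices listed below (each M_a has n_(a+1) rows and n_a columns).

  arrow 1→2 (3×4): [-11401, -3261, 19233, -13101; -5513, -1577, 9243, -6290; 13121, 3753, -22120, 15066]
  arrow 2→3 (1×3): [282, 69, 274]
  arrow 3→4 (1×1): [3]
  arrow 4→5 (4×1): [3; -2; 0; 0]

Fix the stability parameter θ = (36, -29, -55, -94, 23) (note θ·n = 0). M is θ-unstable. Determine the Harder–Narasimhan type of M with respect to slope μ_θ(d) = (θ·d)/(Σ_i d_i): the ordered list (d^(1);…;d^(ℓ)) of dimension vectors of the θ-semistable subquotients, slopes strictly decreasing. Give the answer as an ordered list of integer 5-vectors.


Interval decomposition of M: I[1,1], I[1,2]^2, I[1,5], I[5,5]^3.
HN type (ℓ=4): μ^(1)=36; μ^(2)=23; μ^(3)=7/2; μ^(4)=-71/2

((1, 0, 0, 0, 0); (0, 0, 0, 0, 4); (2, 2, 0, 0, 0); (1, 1, 1, 1, 0))


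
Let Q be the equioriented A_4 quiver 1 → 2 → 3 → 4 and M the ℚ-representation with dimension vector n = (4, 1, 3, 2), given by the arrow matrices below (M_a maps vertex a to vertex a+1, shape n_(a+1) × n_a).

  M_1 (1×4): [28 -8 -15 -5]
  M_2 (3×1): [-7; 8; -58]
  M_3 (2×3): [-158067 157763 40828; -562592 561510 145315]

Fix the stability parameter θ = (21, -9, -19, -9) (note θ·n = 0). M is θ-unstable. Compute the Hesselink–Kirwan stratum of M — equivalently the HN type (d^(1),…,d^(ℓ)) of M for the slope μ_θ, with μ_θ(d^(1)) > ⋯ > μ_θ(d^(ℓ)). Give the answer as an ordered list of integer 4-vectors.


Barcode: M ≅ I[1,1]^3, I[1,4], I[3,3], I[3,4]. HN layers by μ_θ (4 steps, strictly decreasing):
  μ^(1)=21; μ^(2)=-4; μ^(3)=-9; μ^(4)=-19

((3, 0, 0, 0); (1, 1, 1, 1); (0, 0, 0, 1); (0, 0, 2, 0))


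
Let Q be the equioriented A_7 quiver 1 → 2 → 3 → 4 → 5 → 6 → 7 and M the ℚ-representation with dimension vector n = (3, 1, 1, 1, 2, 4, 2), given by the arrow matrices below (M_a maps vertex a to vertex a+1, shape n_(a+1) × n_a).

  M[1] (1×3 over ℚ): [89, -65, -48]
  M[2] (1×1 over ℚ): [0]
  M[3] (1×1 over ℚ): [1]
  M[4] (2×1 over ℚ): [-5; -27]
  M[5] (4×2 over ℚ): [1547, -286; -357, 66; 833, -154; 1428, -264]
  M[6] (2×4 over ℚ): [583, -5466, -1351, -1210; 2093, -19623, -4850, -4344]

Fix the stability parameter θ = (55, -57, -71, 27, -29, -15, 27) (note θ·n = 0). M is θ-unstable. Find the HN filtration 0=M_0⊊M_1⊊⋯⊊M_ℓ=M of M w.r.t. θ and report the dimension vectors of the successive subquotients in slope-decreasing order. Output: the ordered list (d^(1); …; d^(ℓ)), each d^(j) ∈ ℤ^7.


Via rank(M_{q-1}∘⋯∘M_p): M ≅ I[1,1]^2, I[1,2], I[3,6], I[5,5], I[6,6], I[6,7]^2.
μ_θ-semistable layers: μ^(1)=55; μ^(2)=27; μ^(3)=-1; μ^(4)=-17/3; μ^(5)=-15; μ^(6)=-29; μ^(7)=-71

((2, 0, 0, 0, 0, 0, 0); (0, 0, 0, 0, 0, 0, 2); (1, 1, 0, 0, 0, 0, 0); (0, 0, 0, 1, 1, 1, 0); (0, 0, 0, 0, 0, 3, 0); (0, 0, 0, 0, 1, 0, 0); (0, 0, 1, 0, 0, 0, 0))


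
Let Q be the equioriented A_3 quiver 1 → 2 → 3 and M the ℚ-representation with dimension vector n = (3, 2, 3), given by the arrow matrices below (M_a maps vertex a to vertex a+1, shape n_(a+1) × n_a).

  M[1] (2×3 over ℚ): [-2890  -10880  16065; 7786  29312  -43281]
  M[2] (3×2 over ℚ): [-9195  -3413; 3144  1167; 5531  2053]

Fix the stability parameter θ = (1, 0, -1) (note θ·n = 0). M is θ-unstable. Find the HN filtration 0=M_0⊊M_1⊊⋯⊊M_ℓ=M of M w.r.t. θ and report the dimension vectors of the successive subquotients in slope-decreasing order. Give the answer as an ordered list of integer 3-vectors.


Barcode: M ≅ I[1,1]^2, I[1,3], I[2,3], I[3,3]. HN layers by μ_θ (4 steps, strictly decreasing):
  μ^(1)=1; μ^(2)=0; μ^(3)=-1/2; μ^(4)=-1

((2, 0, 0); (1, 1, 1); (0, 1, 1); (0, 0, 1))


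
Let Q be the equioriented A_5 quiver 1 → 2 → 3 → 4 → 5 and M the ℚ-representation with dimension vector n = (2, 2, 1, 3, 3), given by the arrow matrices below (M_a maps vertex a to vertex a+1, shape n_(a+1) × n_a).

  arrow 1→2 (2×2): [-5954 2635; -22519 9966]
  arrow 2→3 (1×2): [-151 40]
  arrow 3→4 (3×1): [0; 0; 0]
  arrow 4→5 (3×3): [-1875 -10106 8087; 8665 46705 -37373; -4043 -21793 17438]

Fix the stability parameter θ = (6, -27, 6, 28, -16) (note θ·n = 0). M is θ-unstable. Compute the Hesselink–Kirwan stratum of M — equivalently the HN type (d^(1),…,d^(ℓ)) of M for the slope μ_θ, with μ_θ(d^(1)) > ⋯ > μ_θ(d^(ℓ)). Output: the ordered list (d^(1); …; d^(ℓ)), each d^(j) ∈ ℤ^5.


Interval decomposition of M: I[1,2], I[1,3], I[4,5]^3.
HN type (ℓ=2): μ^(1)=6; μ^(2)=-21/2

((0, 0, 1, 3, 3); (2, 2, 0, 0, 0))


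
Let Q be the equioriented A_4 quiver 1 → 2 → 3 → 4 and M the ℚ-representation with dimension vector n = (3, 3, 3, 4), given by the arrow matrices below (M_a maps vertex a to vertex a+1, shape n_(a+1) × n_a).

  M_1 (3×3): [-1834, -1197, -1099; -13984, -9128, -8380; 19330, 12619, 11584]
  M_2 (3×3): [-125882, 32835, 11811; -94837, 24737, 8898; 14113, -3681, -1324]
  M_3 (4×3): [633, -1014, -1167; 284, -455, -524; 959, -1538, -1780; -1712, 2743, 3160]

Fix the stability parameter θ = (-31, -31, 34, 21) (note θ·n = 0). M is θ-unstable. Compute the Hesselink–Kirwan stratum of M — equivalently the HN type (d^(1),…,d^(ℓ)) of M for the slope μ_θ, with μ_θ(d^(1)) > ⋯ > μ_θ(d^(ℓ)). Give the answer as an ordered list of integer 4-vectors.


Barcode: M ≅ I[1,1], I[1,4]^2, I[2,4], I[4,4]. HN layers by μ_θ (3 steps, strictly decreasing):
  μ^(1)=55/2; μ^(2)=21; μ^(3)=-31

((0, 0, 3, 3); (0, 0, 0, 1); (3, 3, 0, 0))


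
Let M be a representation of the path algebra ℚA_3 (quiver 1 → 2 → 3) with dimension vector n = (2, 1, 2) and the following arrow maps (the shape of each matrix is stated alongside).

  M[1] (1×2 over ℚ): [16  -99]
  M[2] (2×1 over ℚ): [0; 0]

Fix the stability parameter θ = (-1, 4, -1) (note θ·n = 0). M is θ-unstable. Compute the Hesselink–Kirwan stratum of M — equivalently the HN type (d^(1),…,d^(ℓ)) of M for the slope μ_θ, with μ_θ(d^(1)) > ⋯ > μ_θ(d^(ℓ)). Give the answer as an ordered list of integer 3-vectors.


Via rank(M_{q-1}∘⋯∘M_p): M ≅ I[1,1], I[1,2], I[3,3]^2.
μ_θ-semistable layers: μ^(1)=4; μ^(2)=-1

((0, 1, 0); (2, 0, 2))


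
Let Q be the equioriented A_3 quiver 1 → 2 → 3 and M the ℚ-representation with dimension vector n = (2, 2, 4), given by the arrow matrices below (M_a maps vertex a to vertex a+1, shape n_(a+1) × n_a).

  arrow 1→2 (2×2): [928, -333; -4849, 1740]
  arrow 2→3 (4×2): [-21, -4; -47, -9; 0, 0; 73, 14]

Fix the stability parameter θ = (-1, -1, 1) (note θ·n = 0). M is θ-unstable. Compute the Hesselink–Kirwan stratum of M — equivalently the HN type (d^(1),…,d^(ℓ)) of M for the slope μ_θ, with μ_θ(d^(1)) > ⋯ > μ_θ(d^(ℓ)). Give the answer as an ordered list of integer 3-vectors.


Interval decomposition of M: I[1,3]^2, I[3,3]^2.
HN type (ℓ=2): μ^(1)=1; μ^(2)=-1

((0, 0, 4); (2, 2, 0))


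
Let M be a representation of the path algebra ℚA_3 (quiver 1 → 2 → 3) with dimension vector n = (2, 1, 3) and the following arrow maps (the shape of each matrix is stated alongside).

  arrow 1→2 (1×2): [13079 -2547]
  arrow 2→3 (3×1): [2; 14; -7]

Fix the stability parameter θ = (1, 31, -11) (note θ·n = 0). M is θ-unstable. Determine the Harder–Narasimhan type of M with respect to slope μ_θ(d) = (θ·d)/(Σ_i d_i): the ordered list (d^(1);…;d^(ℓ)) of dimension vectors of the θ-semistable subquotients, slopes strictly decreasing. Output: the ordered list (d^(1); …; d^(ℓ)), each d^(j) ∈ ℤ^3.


Barcode: M ≅ I[1,1], I[1,3], I[3,3]^2. HN layers by μ_θ (3 steps, strictly decreasing):
  μ^(1)=10; μ^(2)=1; μ^(3)=-11

((0, 1, 1); (2, 0, 0); (0, 0, 2))


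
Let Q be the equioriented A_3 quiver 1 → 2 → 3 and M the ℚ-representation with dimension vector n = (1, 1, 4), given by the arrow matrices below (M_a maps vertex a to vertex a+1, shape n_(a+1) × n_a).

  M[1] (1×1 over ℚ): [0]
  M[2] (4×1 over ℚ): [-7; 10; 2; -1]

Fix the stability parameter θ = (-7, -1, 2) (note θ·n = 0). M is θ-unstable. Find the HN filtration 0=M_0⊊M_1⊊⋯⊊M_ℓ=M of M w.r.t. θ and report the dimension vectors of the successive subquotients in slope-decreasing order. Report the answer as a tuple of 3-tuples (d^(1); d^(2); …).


Interval decomposition of M: I[1,1], I[2,3], I[3,3]^3.
HN type (ℓ=3): μ^(1)=2; μ^(2)=-1; μ^(3)=-7

((0, 0, 4); (0, 1, 0); (1, 0, 0))


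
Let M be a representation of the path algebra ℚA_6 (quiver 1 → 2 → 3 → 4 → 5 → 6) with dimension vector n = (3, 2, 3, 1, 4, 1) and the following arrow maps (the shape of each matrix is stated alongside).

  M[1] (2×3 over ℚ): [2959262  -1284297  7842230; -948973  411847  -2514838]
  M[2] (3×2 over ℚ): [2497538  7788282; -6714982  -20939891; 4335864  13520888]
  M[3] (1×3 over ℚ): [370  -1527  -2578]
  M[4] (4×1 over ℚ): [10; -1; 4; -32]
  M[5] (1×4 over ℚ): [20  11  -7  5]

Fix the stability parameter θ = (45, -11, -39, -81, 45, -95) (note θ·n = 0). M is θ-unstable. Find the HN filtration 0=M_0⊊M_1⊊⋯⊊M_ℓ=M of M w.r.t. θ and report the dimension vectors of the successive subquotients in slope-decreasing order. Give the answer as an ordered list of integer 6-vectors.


Via rank(M_{q-1}∘⋯∘M_p): M ≅ I[1,1], I[1,3], I[1,6], I[3,3], I[5,5]^3.
μ_θ-semistable layers: μ^(1)=45; μ^(2)=-5/3; μ^(3)=-68/3; μ^(4)=-39

((1, 0, 0, 0, 3, 0); (1, 1, 1, 0, 0, 0); (1, 1, 1, 1, 1, 1); (0, 0, 1, 0, 0, 0))


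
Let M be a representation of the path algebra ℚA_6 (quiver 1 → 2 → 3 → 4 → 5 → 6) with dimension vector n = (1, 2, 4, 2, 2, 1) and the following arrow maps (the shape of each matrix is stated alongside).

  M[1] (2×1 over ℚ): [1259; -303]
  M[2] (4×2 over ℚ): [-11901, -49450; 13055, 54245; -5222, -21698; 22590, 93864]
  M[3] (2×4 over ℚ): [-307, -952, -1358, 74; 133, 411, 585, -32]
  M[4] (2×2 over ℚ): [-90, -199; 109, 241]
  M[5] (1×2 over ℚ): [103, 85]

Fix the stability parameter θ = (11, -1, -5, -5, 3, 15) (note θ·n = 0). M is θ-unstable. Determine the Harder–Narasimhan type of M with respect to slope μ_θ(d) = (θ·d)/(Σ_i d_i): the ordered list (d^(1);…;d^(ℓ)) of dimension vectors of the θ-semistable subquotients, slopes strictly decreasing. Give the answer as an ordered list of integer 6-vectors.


Via rank(M_{q-1}∘⋯∘M_p): M ≅ I[1,6], I[2,5], I[3,3]^2.
μ_θ-semistable layers: μ^(1)=15; μ^(2)=3; μ^(3)=0; μ^(4)=-11/3; μ^(5)=-5

((0, 0, 0, 0, 0, 1); (0, 0, 0, 0, 2, 0); (1, 1, 1, 1, 0, 0); (0, 1, 1, 1, 0, 0); (0, 0, 2, 0, 0, 0))


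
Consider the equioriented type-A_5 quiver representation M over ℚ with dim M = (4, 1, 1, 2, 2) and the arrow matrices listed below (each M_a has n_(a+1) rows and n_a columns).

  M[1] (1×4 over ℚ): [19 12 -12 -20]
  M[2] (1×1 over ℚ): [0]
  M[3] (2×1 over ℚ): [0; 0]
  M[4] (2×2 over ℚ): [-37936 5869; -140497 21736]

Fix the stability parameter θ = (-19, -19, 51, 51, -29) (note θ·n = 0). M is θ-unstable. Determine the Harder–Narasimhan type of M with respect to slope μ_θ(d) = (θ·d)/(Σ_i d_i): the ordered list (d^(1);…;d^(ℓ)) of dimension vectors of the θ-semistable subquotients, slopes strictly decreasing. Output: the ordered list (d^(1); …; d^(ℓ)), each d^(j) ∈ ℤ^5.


Via rank(M_{q-1}∘⋯∘M_p): M ≅ I[1,1]^3, I[1,2], I[3,3], I[4,5]^2.
μ_θ-semistable layers: μ^(1)=51; μ^(2)=11; μ^(3)=-19

((0, 0, 1, 0, 0); (0, 0, 0, 2, 2); (4, 1, 0, 0, 0))


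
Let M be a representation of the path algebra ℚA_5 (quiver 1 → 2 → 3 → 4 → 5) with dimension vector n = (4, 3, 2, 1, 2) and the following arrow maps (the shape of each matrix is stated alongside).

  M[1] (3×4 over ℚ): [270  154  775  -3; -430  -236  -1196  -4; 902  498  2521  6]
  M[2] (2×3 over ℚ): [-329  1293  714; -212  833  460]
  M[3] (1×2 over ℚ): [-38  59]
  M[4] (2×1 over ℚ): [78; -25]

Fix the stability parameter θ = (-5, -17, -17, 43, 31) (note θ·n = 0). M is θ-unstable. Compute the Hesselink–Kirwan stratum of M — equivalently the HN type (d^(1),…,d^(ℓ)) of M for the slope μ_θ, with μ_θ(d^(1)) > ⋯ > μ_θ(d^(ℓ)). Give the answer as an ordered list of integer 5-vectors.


Interval decomposition of M: I[1,1], I[1,2], I[1,3], I[1,5], I[5,5].
HN type (ℓ=5): μ^(1)=37; μ^(2)=31; μ^(3)=-5; μ^(4)=-11; μ^(5)=-13

((0, 0, 0, 1, 1); (0, 0, 0, 0, 1); (1, 0, 0, 0, 0); (1, 1, 0, 0, 0); (2, 2, 2, 0, 0))


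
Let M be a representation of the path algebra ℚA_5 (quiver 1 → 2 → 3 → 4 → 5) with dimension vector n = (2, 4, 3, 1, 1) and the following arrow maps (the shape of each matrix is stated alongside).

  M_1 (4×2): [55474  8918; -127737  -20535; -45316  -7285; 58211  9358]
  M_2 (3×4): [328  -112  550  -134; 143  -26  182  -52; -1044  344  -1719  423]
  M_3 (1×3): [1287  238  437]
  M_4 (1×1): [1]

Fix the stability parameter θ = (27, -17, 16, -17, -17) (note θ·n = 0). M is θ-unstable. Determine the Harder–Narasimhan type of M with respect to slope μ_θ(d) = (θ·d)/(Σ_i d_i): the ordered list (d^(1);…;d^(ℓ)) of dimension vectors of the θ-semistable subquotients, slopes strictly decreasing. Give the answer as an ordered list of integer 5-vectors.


Interval decomposition of M: I[1,3], I[1,5], I[2,2]^2, I[3,3].
HN type (ℓ=4): μ^(1)=16; μ^(2)=5; μ^(3)=-8/5; μ^(4)=-17

((0, 0, 2, 0, 0); (1, 1, 0, 0, 0); (1, 1, 1, 1, 1); (0, 2, 0, 0, 0))


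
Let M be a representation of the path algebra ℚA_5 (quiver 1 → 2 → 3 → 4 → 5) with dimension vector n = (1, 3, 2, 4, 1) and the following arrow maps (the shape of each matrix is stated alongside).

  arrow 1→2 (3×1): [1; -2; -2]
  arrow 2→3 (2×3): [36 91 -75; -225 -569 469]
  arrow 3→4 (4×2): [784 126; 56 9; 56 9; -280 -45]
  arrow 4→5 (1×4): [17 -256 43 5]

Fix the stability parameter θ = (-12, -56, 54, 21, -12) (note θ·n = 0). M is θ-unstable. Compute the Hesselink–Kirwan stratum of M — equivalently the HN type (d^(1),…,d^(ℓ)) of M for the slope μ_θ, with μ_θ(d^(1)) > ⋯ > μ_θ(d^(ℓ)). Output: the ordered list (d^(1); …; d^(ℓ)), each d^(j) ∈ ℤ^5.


Barcode: M ≅ I[1,4], I[2,2], I[2,3], I[4,4]^2, I[4,5]. HN layers by μ_θ (6 steps, strictly decreasing):
  μ^(1)=54; μ^(2)=75/2; μ^(3)=21; μ^(4)=9/2; μ^(5)=-34; μ^(6)=-56

((0, 0, 1, 0, 0); (0, 0, 1, 1, 0); (0, 0, 0, 2, 0); (0, 0, 0, 1, 1); (1, 1, 0, 0, 0); (0, 2, 0, 0, 0))


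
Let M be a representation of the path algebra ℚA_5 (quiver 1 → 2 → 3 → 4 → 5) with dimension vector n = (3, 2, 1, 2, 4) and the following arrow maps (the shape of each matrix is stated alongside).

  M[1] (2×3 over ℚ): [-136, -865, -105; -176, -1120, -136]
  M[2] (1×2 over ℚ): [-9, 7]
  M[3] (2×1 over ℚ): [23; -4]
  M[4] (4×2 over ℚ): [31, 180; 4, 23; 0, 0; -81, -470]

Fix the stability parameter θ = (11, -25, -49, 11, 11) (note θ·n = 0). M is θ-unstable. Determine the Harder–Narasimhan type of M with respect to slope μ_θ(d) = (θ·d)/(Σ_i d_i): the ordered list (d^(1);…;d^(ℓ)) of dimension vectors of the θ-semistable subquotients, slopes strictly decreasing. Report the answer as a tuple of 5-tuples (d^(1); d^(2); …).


Interval decomposition of M: I[1,1], I[1,2], I[1,5], I[4,5], I[5,5]^2.
HN type (ℓ=3): μ^(1)=11; μ^(2)=-7; μ^(3)=-21

((1, 0, 0, 2, 4); (1, 1, 0, 0, 0); (1, 1, 1, 0, 0))


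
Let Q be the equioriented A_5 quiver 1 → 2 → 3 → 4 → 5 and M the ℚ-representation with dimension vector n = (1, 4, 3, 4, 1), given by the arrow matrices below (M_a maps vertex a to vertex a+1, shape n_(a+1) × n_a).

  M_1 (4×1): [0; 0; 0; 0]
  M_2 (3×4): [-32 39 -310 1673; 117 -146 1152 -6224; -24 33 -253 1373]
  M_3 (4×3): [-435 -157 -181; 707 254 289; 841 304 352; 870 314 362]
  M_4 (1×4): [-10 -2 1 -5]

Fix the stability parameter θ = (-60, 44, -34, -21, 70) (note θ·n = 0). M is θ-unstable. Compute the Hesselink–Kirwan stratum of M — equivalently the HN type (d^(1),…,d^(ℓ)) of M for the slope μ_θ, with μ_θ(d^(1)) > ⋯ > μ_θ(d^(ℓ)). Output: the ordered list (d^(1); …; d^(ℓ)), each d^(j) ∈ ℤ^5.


Via rank(M_{q-1}∘⋯∘M_p): M ≅ I[1,1], I[2,2], I[2,4]^2, I[2,5], I[4,4].
μ_θ-semistable layers: μ^(1)=70; μ^(2)=44; μ^(3)=-11/3; μ^(4)=-21; μ^(5)=-60

((0, 0, 0, 0, 1); (0, 1, 0, 0, 0); (0, 3, 3, 3, 0); (0, 0, 0, 1, 0); (1, 0, 0, 0, 0))


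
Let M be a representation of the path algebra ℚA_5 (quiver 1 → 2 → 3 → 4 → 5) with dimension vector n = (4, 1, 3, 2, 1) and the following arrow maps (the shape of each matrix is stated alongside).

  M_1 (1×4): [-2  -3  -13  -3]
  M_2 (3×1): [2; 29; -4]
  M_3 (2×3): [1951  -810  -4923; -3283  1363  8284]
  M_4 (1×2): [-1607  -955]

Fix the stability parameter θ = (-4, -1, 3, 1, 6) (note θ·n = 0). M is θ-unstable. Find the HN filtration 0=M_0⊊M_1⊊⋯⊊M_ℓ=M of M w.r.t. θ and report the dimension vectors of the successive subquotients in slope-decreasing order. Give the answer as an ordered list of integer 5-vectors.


Barcode: M ≅ I[1,1]^3, I[1,5], I[3,3], I[3,4]. HN layers by μ_θ (5 steps, strictly decreasing):
  μ^(1)=6; μ^(2)=3; μ^(3)=2; μ^(4)=-1; μ^(5)=-4

((0, 0, 0, 0, 1); (0, 0, 1, 0, 0); (0, 0, 2, 2, 0); (0, 1, 0, 0, 0); (4, 0, 0, 0, 0))


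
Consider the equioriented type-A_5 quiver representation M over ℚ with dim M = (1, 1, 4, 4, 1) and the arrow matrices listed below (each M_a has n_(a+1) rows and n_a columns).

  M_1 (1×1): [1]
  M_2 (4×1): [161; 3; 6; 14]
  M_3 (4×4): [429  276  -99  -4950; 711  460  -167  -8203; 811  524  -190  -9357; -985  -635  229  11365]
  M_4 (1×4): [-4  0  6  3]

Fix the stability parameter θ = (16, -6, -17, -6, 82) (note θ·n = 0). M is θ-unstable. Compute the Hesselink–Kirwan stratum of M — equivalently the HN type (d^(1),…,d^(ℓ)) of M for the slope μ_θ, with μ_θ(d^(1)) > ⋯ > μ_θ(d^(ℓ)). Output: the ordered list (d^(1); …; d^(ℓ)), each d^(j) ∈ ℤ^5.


Interval decomposition of M: I[1,4], I[3,4]^2, I[3,5].
HN type (ℓ=4): μ^(1)=82; μ^(2)=-13/4; μ^(3)=-6; μ^(4)=-17

((0, 0, 0, 0, 1); (1, 1, 1, 1, 0); (0, 0, 0, 3, 0); (0, 0, 3, 0, 0))
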